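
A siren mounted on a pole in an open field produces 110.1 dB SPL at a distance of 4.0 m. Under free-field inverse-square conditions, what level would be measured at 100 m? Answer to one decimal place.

Free-field point source: level drops by 20·log₁₀ of the distance ratio.
ΔL = −20·log₁₀(100/4.0) = -27.96 dB, so L₂ = 110.1 + (-27.96) = 82.1 dB SPL.

82.1 dB SPL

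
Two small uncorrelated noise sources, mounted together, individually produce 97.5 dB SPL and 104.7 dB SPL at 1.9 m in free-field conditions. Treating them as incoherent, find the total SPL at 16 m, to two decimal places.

86.95 dB SPL

Combined at 1.9 m: 10·log₁₀(10^(97.5/10)+10^(104.7/10)) = 105.457 dB SPL.
Then apply −20·log₁₀(16/1.9) = -18.507 dB → 86.95 dB SPL.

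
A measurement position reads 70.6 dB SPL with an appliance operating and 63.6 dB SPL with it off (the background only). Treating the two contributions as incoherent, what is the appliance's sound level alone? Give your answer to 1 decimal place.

Remove the background by subtracting linear intensities:
L_src = 10·log₁₀(10^(70.6/10) − 10^(63.6/10)) = 10·log₁₀(9191000) = 69.6 dB SPL.

69.6 dB SPL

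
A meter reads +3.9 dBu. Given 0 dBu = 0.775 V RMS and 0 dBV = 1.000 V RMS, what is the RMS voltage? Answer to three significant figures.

V = 0.775 V × 10^(+3.9/20).
= 0.775 × 1.567 = 1.21 V.

1.21 V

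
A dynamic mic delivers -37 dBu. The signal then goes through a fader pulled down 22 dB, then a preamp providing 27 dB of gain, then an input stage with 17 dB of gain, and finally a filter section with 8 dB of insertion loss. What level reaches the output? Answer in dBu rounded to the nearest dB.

Cascaded gains and losses add directly in dB.
-37 − 22 + 27 + 17 − 8 = -23 dBu.

-23 dBu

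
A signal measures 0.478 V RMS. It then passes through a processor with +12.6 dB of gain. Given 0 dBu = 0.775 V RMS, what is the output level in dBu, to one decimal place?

Input level: 20·log₁₀(0.478/0.775) = -4.20 dBu.
Output: -4.20 + 12.6 = +8.4 dBu.

+8.4 dBu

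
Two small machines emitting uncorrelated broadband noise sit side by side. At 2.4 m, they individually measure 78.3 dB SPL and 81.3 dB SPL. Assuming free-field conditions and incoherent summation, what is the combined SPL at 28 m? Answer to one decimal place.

61.7 dB SPL

Combined at 2.4 m: 10·log₁₀(10^(78.3/10)+10^(81.3/10)) = 83.06 dB SPL.
Then apply −20·log₁₀(28/2.4) = -21.34 dB → 61.7 dB SPL.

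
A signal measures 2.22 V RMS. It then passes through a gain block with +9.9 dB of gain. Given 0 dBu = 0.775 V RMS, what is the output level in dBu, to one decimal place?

+19.0 dBu

Input level: 20·log₁₀(2.22/0.775) = 9.14 dBu.
Output: 9.14 + 9.9 = +19.0 dBu.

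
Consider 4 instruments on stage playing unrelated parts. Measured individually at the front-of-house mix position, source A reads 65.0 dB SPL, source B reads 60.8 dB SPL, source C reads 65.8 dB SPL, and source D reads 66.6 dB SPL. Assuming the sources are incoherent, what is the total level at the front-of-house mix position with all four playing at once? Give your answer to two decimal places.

71.05 dB SPL

Add the sources as powers (linear), then convert back to dB:
L_total = 10·log₁₀(10^(65.0/10) + 10^(60.8/10) + 10^(65.8/10) + 10^(66.6/10)) = 10·log₁₀(12740000) = 71.05 dB SPL.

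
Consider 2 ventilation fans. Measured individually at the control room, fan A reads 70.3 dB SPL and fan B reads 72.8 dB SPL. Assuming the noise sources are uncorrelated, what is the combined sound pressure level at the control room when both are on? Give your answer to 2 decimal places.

74.74 dB SPL

Uncorrelated sources add in intensity (power), not in dB.
L_total = 10·log₁₀(10^(70.3/10) + 10^(72.8/10)) = 10·log₁₀(29770000) = 74.74 dB SPL.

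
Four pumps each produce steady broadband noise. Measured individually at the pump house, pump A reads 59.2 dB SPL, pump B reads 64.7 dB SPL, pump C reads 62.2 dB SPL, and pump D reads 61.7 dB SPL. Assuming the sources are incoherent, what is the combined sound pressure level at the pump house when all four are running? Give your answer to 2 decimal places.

68.40 dB SPL

Uncorrelated sources add in intensity (power), not in dB.
L_total = 10·log₁₀(10^(59.2/10) + 10^(64.7/10) + 10^(62.2/10) + 10^(61.7/10)) = 10·log₁₀(6922000) = 68.40 dB SPL.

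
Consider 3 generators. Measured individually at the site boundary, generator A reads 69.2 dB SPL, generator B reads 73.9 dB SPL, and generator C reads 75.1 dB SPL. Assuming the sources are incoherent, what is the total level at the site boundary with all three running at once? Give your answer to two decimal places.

Add the sources as powers (linear), then convert back to dB:
L_total = 10·log₁₀(10^(69.2/10) + 10^(73.9/10) + 10^(75.1/10)) = 10·log₁₀(65220000) = 78.14 dB SPL.

78.14 dB SPL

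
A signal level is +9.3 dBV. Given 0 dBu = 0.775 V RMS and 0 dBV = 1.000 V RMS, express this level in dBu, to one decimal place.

The offset between the scales is 20·log₁₀(0.775/1.000) = −2.214 dB.
So dBu = +9.3 + 2.214 = +11.5 dBu.

+11.5 dBu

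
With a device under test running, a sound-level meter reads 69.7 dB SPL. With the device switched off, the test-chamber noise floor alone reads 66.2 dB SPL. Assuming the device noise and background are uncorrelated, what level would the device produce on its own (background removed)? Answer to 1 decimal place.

67.1 dB SPL

Subtract intensities: L_src = 10·log₁₀(10^(L_total/10) − 10^(L_bg/10)).
L_src = 10·log₁₀(10^(69.7/10) − 10^(66.2/10)) = 10·log₁₀(5164000) = 67.1 dB SPL.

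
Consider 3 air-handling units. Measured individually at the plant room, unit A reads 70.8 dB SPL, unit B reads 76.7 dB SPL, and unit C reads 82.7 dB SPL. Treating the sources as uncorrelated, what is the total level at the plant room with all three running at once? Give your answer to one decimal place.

83.9 dB SPL

Incoherent sources sum as intensities:
L_total = 10·log₁₀(10^(70.8/10) + 10^(76.7/10) + 10^(82.7/10)) = 10·log₁₀(245000000) = 83.9 dB SPL.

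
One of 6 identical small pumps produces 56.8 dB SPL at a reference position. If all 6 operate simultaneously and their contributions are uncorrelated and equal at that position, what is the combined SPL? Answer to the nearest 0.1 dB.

6 equal incoherent sources raise the level by 10·log₁₀(6) = 7.78 dB.
L_total = 56.8 + 7.78 = 64.6 dB SPL.

64.6 dB SPL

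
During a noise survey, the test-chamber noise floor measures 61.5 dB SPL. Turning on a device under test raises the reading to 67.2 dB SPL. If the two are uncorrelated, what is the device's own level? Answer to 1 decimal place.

65.8 dB SPL

Remove the background by subtracting linear intensities:
L_src = 10·log₁₀(10^(67.2/10) − 10^(61.5/10)) = 10·log₁₀(3836000) = 65.8 dB SPL.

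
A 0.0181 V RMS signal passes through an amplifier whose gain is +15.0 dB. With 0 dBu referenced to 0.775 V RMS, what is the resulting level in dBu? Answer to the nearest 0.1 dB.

-17.6 dBu

Input level: 20·log₁₀(0.0181/0.775) = -32.63 dBu.
Output: -32.63 + 15.0 = -17.6 dBu.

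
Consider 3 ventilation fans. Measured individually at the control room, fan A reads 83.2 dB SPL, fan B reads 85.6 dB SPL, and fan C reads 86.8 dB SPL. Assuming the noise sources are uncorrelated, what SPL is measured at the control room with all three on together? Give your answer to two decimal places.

90.21 dB SPL

Add the sources as powers (linear), then convert back to dB:
L_total = 10·log₁₀(10^(83.2/10) + 10^(85.6/10) + 10^(86.8/10)) = 10·log₁₀(1051000000) = 90.21 dB SPL.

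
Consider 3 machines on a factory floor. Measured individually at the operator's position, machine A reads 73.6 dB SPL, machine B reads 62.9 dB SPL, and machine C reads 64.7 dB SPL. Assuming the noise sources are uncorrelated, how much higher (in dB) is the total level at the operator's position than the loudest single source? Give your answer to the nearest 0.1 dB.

Incoherent sources sum as intensities:
L_total = 10·log₁₀(10^(73.6/10) + 10^(62.9/10) + 10^(64.7/10)) = 74.44 dB SPL.
Excess over the loudest (73.6 dB): 74.44 − 73.6 = 0.8 dB.

0.8 dB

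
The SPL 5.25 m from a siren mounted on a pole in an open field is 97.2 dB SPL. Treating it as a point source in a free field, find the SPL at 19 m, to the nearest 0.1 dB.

For a point source in a free field, ΔL = −20·log₁₀(d₂/d₁).
ΔL = −20·log₁₀(19/5.25) = -11.17 dB, so L₂ = 97.2 + (-11.17) = 86.0 dB SPL.

86.0 dB SPL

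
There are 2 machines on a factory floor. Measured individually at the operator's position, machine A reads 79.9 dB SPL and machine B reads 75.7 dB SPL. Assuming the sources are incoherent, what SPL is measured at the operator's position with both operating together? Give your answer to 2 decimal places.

81.30 dB SPL

Incoherent sources sum as intensities:
L_total = 10·log₁₀(10^(79.9/10) + 10^(75.7/10)) = 10·log₁₀(134900000) = 81.30 dB SPL.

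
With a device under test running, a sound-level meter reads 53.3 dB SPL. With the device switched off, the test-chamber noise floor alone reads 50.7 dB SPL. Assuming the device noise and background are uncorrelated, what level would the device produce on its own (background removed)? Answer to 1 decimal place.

Background correction is a power subtraction:
L_src = 10·log₁₀(10^(53.3/10) − 10^(50.7/10)) = 10·log₁₀(96310) = 49.8 dB SPL.

49.8 dB SPL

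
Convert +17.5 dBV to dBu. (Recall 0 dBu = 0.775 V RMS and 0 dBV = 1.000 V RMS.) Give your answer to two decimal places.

The offset between the scales is 20·log₁₀(0.775/1.000) = −2.214 dB.
So dBu = +17.5 + 2.214 = +19.71 dBu.

+19.71 dBu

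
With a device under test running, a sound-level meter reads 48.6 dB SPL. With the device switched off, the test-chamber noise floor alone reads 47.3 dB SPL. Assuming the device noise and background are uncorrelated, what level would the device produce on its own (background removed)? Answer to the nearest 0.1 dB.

Remove the background by subtracting linear intensities:
L_src = 10·log₁₀(10^(48.6/10) − 10^(47.3/10)) = 10·log₁₀(18740) = 42.7 dB SPL.

42.7 dB SPL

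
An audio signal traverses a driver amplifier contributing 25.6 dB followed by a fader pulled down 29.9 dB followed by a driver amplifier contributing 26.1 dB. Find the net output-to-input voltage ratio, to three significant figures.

Net gain = 25.6 + (−29.9) + 26.1 = 21.8 dB.
Voltage ratio = 10^(21.8/20) = 12.3.

12.3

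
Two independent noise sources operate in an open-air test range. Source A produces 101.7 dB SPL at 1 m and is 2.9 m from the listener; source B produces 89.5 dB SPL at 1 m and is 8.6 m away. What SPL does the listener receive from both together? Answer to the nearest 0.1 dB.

92.5 dB SPL

At the listener: L_A = 101.7 − 20·log₁₀(2.9) = 92.45 dB; L_B = 89.5 − 20·log₁₀(8.6) = 70.81 dB.
Combined: 10·log₁₀(10^(92.45/10)+10^(70.81/10)) = 92.5 dB SPL.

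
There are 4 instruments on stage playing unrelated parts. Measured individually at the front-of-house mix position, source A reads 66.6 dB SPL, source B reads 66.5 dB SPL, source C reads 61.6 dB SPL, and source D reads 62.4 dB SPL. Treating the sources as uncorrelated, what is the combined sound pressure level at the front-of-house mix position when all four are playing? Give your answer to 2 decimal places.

70.87 dB SPL

Add the sources as powers (linear), then convert back to dB:
L_total = 10·log₁₀(10^(66.6/10) + 10^(66.5/10) + 10^(61.6/10) + 10^(62.4/10)) = 10·log₁₀(12220000) = 70.87 dB SPL.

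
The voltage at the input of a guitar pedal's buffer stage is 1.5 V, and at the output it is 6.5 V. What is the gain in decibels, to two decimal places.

12.74 dB

Voltage is an amplitude quantity, so gain = 20·log₁₀(V_out/V_in).
20·log₁₀(6.5/1.5) = 20·log₁₀(4.333) = 12.74 dB.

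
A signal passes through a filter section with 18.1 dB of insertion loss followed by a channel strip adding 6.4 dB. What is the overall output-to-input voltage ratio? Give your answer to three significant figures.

Net gain = (−18.1) + 6.4 = -11.7 dB.
Voltage ratio = 10^(-11.7/20) = 0.260.

0.260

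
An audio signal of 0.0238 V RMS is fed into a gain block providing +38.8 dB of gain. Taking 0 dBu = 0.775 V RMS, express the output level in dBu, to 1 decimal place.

+8.5 dBu

Input level: 20·log₁₀(0.0238/0.775) = -30.25 dBu.
Output: -30.25 + 38.8 = +8.5 dBu.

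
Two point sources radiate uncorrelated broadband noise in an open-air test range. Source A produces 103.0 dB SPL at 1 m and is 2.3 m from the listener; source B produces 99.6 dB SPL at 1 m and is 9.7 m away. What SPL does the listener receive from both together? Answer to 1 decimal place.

95.9 dB SPL

At the listener: L_A = 103.0 − 20·log₁₀(2.3) = 95.77 dB; L_B = 99.6 − 20·log₁₀(9.7) = 79.86 dB.
Combined: 10·log₁₀(10^(95.77/10)+10^(79.86/10)) = 95.9 dB SPL.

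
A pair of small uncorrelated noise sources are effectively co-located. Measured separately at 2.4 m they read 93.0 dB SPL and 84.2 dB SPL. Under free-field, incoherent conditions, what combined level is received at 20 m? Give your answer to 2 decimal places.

Combined at 2.4 m: 10·log₁₀(10^(93.0/10)+10^(84.2/10)) = 93.538 dB SPL.
Then apply −20·log₁₀(20/2.4) = -18.416 dB → 75.12 dB SPL.

75.12 dB SPL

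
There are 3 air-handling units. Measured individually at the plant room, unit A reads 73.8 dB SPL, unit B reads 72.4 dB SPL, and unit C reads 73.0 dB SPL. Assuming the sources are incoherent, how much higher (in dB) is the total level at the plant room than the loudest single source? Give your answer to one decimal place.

Incoherent sources sum as intensities:
L_total = 10·log₁₀(10^(73.8/10) + 10^(72.4/10) + 10^(73.0/10)) = 77.88 dB SPL.
Excess over the loudest (73.8 dB): 77.88 − 73.8 = 4.1 dB.

4.1 dB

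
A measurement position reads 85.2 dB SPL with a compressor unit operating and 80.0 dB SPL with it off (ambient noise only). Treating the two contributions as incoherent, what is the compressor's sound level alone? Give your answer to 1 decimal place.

Subtract intensities: L_src = 10·log₁₀(10^(L_total/10) − 10^(L_bg/10)).
L_src = 10·log₁₀(10^(85.2/10) − 10^(80.0/10)) = 10·log₁₀(231100000) = 83.6 dB SPL.

83.6 dB SPL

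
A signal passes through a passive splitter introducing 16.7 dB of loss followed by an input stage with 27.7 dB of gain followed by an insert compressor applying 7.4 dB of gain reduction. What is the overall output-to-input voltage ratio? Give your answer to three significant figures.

1.51

Net gain = (−16.7) + 27.7 + (−7.4) = 3.6 dB.
Voltage ratio = 10^(3.6/20) = 1.51.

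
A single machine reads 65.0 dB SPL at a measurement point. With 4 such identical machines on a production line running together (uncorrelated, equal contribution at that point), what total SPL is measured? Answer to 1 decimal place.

4 equal incoherent sources raise the level by 10·log₁₀(4) = 6.02 dB.
L_total = 65.0 + 6.02 = 71.0 dB SPL.

71.0 dB SPL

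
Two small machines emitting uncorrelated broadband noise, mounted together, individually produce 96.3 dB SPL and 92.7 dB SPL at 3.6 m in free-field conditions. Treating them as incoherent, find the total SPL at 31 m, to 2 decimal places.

79.17 dB SPL

Combined at 3.6 m: 10·log₁₀(10^(96.3/10)+10^(92.7/10)) = 97.873 dB SPL.
Then apply −20·log₁₀(31/3.6) = -18.701 dB → 79.17 dB SPL.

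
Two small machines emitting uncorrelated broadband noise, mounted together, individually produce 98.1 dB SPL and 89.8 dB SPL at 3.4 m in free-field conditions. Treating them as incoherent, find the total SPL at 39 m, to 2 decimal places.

77.51 dB SPL

Combined at 3.4 m: 10·log₁₀(10^(98.1/10)+10^(89.8/10)) = 98.699 dB SPL.
Then apply −20·log₁₀(39/3.4) = -21.192 dB → 77.51 dB SPL.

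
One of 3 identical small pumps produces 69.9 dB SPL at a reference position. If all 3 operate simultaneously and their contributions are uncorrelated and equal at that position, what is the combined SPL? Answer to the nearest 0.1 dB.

3 equal incoherent sources raise the level by 10·log₁₀(3) = 4.77 dB.
L_total = 69.9 + 4.77 = 74.7 dB SPL.

74.7 dB SPL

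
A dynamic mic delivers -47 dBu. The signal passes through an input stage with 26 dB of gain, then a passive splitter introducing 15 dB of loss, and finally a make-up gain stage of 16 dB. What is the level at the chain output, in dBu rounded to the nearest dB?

-20 dBu

Gain stages sum in dB:
-47 + 26 − 15 + 16 = -20 dBu.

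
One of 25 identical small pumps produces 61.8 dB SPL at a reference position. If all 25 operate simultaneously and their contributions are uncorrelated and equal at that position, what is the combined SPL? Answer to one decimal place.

25 equal incoherent sources raise the level by 10·log₁₀(25) = 13.98 dB.
L_total = 61.8 + 13.98 = 75.8 dB SPL.

75.8 dB SPL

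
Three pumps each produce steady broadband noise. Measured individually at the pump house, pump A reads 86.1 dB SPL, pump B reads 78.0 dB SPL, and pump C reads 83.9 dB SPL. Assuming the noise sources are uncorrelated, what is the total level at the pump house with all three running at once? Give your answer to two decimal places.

Incoherent sources sum as intensities:
L_total = 10·log₁₀(10^(86.1/10) + 10^(78.0/10) + 10^(83.9/10)) = 10·log₁₀(715900000) = 88.55 dB SPL.

88.55 dB SPL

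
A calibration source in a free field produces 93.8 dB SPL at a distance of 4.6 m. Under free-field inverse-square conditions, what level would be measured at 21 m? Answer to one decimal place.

80.6 dB SPL

Free-field point source: level drops by 20·log₁₀ of the distance ratio.
ΔL = −20·log₁₀(21/4.6) = -13.19 dB, so L₂ = 93.8 + (-13.19) = 80.6 dB SPL.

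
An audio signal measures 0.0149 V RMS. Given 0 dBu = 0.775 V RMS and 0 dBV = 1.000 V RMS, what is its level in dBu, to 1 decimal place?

-34.3 dBu

dBu = 20·log₁₀(V / 0.775 V).
20·log₁₀(0.0149/0.775) = -34.3 dBu.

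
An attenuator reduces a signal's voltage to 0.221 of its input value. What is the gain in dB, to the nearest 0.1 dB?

-13.1 dB

Voltage is an amplitude quantity, so gain = 20·log₁₀(V_out/V_in).
20·log₁₀(0.221) = -13.1 dB.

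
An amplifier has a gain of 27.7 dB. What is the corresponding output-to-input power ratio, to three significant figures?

589

Power ratio = 10^(dB/10).
10^(27.7/10) = 10^(2.770) = 589.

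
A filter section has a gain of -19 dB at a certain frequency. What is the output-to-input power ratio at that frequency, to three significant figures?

Power ratio = 10^(dB/10).
10^(-19/10) = 10^(-1.900) = 0.0126.

0.0126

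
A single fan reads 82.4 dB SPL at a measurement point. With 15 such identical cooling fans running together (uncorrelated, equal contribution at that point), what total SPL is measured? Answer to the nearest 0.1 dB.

15 equal incoherent sources raise the level by 10·log₁₀(15) = 11.76 dB.
L_total = 82.4 + 11.76 = 94.2 dB SPL.

94.2 dB SPL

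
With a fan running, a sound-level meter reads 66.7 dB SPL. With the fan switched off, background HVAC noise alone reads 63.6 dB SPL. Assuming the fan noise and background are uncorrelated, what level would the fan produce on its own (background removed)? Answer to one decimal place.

63.8 dB SPL

Background correction is a power subtraction:
L_src = 10·log₁₀(10^(66.7/10) − 10^(63.6/10)) = 10·log₁₀(2386000) = 63.8 dB SPL.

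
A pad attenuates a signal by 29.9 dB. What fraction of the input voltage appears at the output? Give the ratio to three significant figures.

Voltage ratio = 10^(dB/20).
10^(-29.9/20) = 10^(-1.495) = 0.0320.

0.0320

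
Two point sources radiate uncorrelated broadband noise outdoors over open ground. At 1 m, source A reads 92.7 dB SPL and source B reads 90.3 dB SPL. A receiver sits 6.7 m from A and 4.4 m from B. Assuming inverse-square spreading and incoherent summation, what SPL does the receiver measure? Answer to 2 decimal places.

At the listener: L_A = 92.7 − 20·log₁₀(6.7) = 76.179 dB; L_B = 90.3 − 20·log₁₀(4.4) = 77.431 dB.
Combined: 10·log₁₀(10^(76.179/10)+10^(77.431/10)) = 79.86 dB SPL.

79.86 dB SPL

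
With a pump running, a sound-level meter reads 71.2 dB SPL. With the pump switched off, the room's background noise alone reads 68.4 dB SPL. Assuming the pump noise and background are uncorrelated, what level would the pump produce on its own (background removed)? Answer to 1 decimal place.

Subtract intensities: L_src = 10·log₁₀(10^(L_total/10) − 10^(L_bg/10)).
L_src = 10·log₁₀(10^(71.2/10) − 10^(68.4/10)) = 10·log₁₀(6264000) = 68.0 dB SPL.

68.0 dB SPL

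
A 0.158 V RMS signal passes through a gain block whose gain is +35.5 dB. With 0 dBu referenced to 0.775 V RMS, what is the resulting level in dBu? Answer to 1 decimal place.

Input level: 20·log₁₀(0.158/0.775) = -13.81 dBu.
Output: -13.81 + 35.5 = +21.7 dBu.

+21.7 dBu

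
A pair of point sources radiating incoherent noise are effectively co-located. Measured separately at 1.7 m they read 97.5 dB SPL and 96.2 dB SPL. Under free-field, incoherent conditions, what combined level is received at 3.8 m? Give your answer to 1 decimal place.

92.9 dB SPL

Combined at 1.7 m: 10·log₁₀(10^(97.5/10)+10^(96.2/10)) = 99.91 dB SPL.
Then apply −20·log₁₀(3.8/1.7) = -6.99 dB → 92.9 dB SPL.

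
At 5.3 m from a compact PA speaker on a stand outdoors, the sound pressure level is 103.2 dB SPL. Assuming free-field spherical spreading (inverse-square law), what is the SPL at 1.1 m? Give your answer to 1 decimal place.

For a point source in a free field, ΔL = −20·log₁₀(d₂/d₁).
ΔL = −20·log₁₀(1.1/5.3) = 13.66 dB, so L₂ = 103.2 + (13.66) = 116.9 dB SPL.

116.9 dB SPL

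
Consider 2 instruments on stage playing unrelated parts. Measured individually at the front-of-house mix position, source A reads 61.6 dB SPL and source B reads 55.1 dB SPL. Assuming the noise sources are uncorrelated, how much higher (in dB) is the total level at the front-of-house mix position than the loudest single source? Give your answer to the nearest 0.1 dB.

0.9 dB

Add the sources as powers (linear), then convert back to dB:
L_total = 10·log₁₀(10^(61.6/10) + 10^(55.1/10)) = 62.48 dB SPL.
Excess over the loudest (61.6 dB): 62.48 − 61.6 = 0.9 dB.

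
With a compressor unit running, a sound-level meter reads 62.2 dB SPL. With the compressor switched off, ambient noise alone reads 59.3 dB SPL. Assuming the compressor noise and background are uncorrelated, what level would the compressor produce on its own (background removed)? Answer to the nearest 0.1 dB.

Background correction is a power subtraction:
L_src = 10·log₁₀(10^(62.2/10) − 10^(59.3/10)) = 10·log₁₀(808400) = 59.1 dB SPL.

59.1 dB SPL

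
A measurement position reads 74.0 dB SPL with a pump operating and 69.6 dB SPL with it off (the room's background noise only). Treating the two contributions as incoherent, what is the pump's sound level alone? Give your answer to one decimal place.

Remove the background by subtracting linear intensities:
L_src = 10·log₁₀(10^(74.0/10) − 10^(69.6/10)) = 10·log₁₀(16000000) = 72.0 dB SPL.

72.0 dB SPL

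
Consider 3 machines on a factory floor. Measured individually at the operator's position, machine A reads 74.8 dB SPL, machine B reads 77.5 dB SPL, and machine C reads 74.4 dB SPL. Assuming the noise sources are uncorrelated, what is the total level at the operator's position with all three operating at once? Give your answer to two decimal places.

Incoherent sources sum as intensities:
L_total = 10·log₁₀(10^(74.8/10) + 10^(77.5/10) + 10^(74.4/10)) = 10·log₁₀(114000000) = 80.57 dB SPL.

80.57 dB SPL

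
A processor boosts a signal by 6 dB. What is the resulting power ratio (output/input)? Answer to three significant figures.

3.98

Power ratio = 10^(dB/10).
10^(6/10) = 10^(0.6000) = 3.98.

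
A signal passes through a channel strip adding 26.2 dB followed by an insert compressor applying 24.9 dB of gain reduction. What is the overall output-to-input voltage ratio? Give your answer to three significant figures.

Net gain = 26.2 + (−24.9) = 1.3 dB.
Voltage ratio = 10^(1.3/20) = 1.16.

1.16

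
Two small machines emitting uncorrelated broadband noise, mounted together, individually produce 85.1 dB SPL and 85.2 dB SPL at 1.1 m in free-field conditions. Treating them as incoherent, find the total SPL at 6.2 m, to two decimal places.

73.14 dB SPL

Combined at 1.1 m: 10·log₁₀(10^(85.1/10)+10^(85.2/10)) = 88.161 dB SPL.
Then apply −20·log₁₀(6.2/1.1) = -15.020 dB → 73.14 dB SPL.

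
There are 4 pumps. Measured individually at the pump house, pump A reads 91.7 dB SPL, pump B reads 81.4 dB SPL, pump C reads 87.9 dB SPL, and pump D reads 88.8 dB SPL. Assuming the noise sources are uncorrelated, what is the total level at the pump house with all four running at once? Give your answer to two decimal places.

94.76 dB SPL

Uncorrelated sources add in intensity (power), not in dB.
L_total = 10·log₁₀(10^(91.7/10) + 10^(81.4/10) + 10^(87.9/10) + 10^(88.8/10)) = 10·log₁₀(2992000000) = 94.76 dB SPL.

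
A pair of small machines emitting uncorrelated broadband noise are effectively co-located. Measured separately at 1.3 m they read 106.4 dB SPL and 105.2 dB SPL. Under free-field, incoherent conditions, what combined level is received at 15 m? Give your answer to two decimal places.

87.61 dB SPL

Combined at 1.3 m: 10·log₁₀(10^(106.4/10)+10^(105.2/10)) = 108.852 dB SPL.
Then apply −20·log₁₀(15/1.3) = -21.243 dB → 87.61 dB SPL.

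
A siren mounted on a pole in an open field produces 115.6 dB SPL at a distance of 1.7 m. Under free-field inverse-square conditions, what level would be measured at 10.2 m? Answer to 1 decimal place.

For a point source in a free field, ΔL = −20·log₁₀(d₂/d₁).
ΔL = −20·log₁₀(10.2/1.7) = -15.56 dB, so L₂ = 115.6 + (-15.56) = 100.0 dB SPL.

100.0 dB SPL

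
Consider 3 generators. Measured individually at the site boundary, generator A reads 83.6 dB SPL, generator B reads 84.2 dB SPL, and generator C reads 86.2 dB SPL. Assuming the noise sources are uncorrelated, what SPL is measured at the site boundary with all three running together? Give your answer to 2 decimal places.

Uncorrelated sources add in intensity (power), not in dB.
L_total = 10·log₁₀(10^(83.6/10) + 10^(84.2/10) + 10^(86.2/10)) = 10·log₁₀(909000000) = 89.59 dB SPL.

89.59 dB SPL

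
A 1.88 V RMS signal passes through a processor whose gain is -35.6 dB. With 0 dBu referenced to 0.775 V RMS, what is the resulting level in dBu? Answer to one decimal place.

Input level: 20·log₁₀(1.88/0.775) = 7.70 dBu.
Output: 7.70 − 35.6 = -27.9 dBu.

-27.9 dBu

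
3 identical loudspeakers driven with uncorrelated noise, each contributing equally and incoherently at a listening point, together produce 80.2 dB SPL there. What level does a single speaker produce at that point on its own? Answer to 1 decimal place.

3 equal incoherent sources add 10·log₁₀(3) = 4.77 dB over one source.
L_one = 80.2 − 4.77 = 75.4 dB SPL.

75.4 dB SPL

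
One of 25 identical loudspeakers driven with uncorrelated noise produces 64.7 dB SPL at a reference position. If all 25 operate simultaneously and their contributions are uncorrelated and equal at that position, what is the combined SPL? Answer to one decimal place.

78.7 dB SPL

25 equal incoherent sources raise the level by 10·log₁₀(25) = 13.98 dB.
L_total = 64.7 + 13.98 = 78.7 dB SPL.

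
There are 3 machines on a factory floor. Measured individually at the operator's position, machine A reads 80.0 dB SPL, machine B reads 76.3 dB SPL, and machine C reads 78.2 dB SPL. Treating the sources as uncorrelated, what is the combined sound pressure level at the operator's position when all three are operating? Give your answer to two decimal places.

Add the sources as powers (linear), then convert back to dB:
L_total = 10·log₁₀(10^(80.0/10) + 10^(76.3/10) + 10^(78.2/10)) = 10·log₁₀(208700000) = 83.20 dB SPL.

83.20 dB SPL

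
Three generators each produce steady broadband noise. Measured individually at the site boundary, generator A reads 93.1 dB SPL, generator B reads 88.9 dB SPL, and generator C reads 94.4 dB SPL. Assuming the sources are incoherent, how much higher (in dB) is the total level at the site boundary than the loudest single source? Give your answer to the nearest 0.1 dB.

Uncorrelated sources add in intensity (power), not in dB.
L_total = 10·log₁₀(10^(93.1/10) + 10^(88.9/10) + 10^(94.4/10)) = 97.46 dB SPL.
Excess over the loudest (94.4 dB): 97.46 − 94.4 = 3.1 dB.

3.1 dB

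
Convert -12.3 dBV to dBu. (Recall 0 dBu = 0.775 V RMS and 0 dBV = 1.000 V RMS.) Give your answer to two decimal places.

-10.09 dBu

The offset between the scales is 20·log₁₀(0.775/1.000) = −2.214 dB.
So dBu = -12.3 + 2.214 = -10.09 dBu.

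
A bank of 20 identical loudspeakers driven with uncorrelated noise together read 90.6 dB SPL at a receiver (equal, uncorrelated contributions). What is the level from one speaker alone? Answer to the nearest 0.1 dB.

77.6 dB SPL

20 equal incoherent sources add 10·log₁₀(20) = 13.01 dB over one source.
L_one = 90.6 − 13.01 = 77.6 dB SPL.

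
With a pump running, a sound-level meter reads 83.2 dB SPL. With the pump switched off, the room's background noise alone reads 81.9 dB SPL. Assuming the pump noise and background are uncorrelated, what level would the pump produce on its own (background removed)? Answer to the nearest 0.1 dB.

Subtract intensities: L_src = 10·log₁₀(10^(L_total/10) − 10^(L_bg/10)).
L_src = 10·log₁₀(10^(83.2/10) − 10^(81.9/10)) = 10·log₁₀(54050000) = 77.3 dB SPL.

77.3 dB SPL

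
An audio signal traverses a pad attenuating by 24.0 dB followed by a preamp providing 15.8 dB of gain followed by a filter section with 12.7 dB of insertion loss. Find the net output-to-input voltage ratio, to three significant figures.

0.0902

Net gain = (−24.0) + 15.8 + (−12.7) = -20.9 dB.
Voltage ratio = 10^(-20.9/20) = 0.0902.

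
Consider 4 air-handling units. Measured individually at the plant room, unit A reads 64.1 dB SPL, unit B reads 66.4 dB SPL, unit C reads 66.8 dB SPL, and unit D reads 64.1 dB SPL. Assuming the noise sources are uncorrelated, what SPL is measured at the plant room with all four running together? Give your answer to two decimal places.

71.55 dB SPL

Incoherent sources sum as intensities:
L_total = 10·log₁₀(10^(64.1/10) + 10^(66.4/10) + 10^(66.8/10) + 10^(64.1/10)) = 10·log₁₀(14290000) = 71.55 dB SPL.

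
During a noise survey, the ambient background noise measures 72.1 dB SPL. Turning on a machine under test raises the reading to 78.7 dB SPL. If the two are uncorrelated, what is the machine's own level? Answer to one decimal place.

77.6 dB SPL

Background correction is a power subtraction:
L_src = 10·log₁₀(10^(78.7/10) − 10^(72.1/10)) = 10·log₁₀(57910000) = 77.6 dB SPL.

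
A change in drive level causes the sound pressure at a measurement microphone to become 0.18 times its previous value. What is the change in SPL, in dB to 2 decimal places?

-14.89 dB

SPL change from a pressure ratio uses the 20·log₁₀ form:
20·log₁₀(0.18) = -14.89 dB.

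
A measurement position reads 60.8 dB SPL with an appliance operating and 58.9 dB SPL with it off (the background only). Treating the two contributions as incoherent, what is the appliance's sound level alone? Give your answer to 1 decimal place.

56.3 dB SPL

Background correction is a power subtraction:
L_src = 10·log₁₀(10^(60.8/10) − 10^(58.9/10)) = 10·log₁₀(426000) = 56.3 dB SPL.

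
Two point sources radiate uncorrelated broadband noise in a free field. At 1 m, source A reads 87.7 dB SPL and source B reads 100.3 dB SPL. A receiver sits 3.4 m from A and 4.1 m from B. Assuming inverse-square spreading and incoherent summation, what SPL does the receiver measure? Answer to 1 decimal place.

At the listener: L_A = 87.7 − 20·log₁₀(3.4) = 77.07 dB; L_B = 100.3 − 20·log₁₀(4.1) = 88.04 dB.
Combined: 10·log₁₀(10^(77.07/10)+10^(88.04/10)) = 88.4 dB SPL.

88.4 dB SPL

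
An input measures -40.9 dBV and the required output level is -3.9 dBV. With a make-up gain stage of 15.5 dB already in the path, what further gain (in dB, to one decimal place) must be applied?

21.5 dB

The required make-up gain is the shortfall in the dB sum.
G = -3.9 − (-40.9) − 15.5 = 21.5 dB.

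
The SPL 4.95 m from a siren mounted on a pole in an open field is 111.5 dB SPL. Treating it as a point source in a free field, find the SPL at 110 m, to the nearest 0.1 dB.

Free-field point source: level drops by 20·log₁₀ of the distance ratio.
ΔL = −20·log₁₀(110/4.95) = -26.94 dB, so L₂ = 111.5 + (-26.94) = 84.6 dB SPL.

84.6 dB SPL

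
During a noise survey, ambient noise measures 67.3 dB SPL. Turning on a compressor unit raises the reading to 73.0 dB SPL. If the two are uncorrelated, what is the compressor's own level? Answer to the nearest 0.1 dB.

71.6 dB SPL

Subtract intensities: L_src = 10·log₁₀(10^(L_total/10) − 10^(L_bg/10)).
L_src = 10·log₁₀(10^(73.0/10) − 10^(67.3/10)) = 10·log₁₀(14580000) = 71.6 dB SPL.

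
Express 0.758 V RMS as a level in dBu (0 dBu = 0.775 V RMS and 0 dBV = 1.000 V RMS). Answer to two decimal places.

dBu = 20·log₁₀(V / 0.775 V).
20·log₁₀(0.758/0.775) = -0.19 dBu.

-0.19 dBu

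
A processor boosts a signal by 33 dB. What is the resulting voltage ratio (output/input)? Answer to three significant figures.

Voltage ratio = 10^(dB/20).
10^(33/20) = 10^(1.650) = 44.7.

44.7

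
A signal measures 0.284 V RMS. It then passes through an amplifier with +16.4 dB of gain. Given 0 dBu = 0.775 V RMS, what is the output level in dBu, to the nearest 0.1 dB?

+7.7 dBu

Input level: 20·log₁₀(0.284/0.775) = -8.72 dBu.
Output: -8.72 + 16.4 = +7.7 dBu.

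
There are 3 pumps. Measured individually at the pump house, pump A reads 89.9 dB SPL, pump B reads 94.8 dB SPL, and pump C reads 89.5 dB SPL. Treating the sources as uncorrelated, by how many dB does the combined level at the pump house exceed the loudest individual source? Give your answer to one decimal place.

2.1 dB

Add the sources as powers (linear), then convert back to dB:
L_total = 10·log₁₀(10^(89.9/10) + 10^(94.8/10) + 10^(89.5/10)) = 96.89 dB SPL.
Excess over the loudest (94.8 dB): 96.89 − 94.8 = 2.1 dB.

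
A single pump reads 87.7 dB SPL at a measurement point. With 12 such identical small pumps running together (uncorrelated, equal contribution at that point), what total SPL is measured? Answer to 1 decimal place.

98.5 dB SPL

12 equal incoherent sources raise the level by 10·log₁₀(12) = 10.79 dB.
L_total = 87.7 + 10.79 = 98.5 dB SPL.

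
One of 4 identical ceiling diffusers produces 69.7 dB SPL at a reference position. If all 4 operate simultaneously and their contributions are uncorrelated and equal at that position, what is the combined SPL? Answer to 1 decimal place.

4 equal incoherent sources raise the level by 10·log₁₀(4) = 6.02 dB.
L_total = 69.7 + 6.02 = 75.7 dB SPL.

75.7 dB SPL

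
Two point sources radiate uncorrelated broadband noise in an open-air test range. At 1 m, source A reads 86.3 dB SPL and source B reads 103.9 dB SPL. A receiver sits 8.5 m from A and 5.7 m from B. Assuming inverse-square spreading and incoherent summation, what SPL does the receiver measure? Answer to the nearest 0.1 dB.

At the listener: L_A = 86.3 − 20·log₁₀(8.5) = 67.71 dB; L_B = 103.9 − 20·log₁₀(5.7) = 88.78 dB.
Combined: 10·log₁₀(10^(67.71/10)+10^(88.78/10)) = 88.8 dB SPL.

88.8 dB SPL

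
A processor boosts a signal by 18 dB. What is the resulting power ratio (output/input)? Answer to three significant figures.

63.1

Power ratio = 10^(dB/10).
10^(18/10) = 10^(1.800) = 63.1.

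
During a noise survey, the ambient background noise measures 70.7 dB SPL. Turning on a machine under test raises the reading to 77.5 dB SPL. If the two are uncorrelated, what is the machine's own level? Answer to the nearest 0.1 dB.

Background correction is a power subtraction:
L_src = 10·log₁₀(10^(77.5/10) − 10^(70.7/10)) = 10·log₁₀(44490000) = 76.5 dB SPL.

76.5 dB SPL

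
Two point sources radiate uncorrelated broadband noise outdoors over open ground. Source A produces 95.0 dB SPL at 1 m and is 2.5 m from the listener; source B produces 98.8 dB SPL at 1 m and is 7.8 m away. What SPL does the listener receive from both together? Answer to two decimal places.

88.00 dB SPL

At the listener: L_A = 95.0 − 20·log₁₀(2.5) = 87.041 dB; L_B = 98.8 − 20·log₁₀(7.8) = 80.958 dB.
Combined: 10·log₁₀(10^(87.041/10)+10^(80.958/10)) = 88.00 dB SPL.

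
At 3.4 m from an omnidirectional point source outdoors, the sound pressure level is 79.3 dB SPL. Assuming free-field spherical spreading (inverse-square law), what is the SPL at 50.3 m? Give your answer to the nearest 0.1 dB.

55.9 dB SPL

Inverse-square spreading gives ΔL = −20·log₁₀(d₂/d₁).
ΔL = −20·log₁₀(50.3/3.4) = -23.40 dB, so L₂ = 79.3 + (-23.40) = 55.9 dB SPL.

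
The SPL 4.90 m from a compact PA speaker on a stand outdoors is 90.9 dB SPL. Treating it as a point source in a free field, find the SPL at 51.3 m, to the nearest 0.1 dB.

For a point source in a free field, ΔL = −20·log₁₀(d₂/d₁).
ΔL = −20·log₁₀(51.3/4.90) = -20.40 dB, so L₂ = 90.9 + (-20.40) = 70.5 dB SPL.

70.5 dB SPL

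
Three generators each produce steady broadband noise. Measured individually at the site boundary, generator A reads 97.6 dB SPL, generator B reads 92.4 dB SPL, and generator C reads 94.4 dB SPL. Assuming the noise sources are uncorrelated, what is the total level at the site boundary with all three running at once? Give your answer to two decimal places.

Add the sources as powers (linear), then convert back to dB:
L_total = 10·log₁₀(10^(97.6/10) + 10^(92.4/10) + 10^(94.4/10)) = 10·log₁₀(10246000000) = 100.11 dB SPL.

100.11 dB SPL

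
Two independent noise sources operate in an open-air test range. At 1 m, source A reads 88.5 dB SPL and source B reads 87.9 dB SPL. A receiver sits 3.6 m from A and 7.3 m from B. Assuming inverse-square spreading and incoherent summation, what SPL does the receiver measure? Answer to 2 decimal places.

At the listener: L_A = 88.5 − 20·log₁₀(3.6) = 77.374 dB; L_B = 87.9 − 20·log₁₀(7.3) = 70.634 dB.
Combined: 10·log₁₀(10^(77.374/10)+10^(70.634/10)) = 78.21 dB SPL.

78.21 dB SPL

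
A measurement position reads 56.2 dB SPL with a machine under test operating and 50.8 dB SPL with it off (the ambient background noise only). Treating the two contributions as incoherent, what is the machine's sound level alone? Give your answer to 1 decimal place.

54.7 dB SPL

Subtract intensities: L_src = 10·log₁₀(10^(L_total/10) − 10^(L_bg/10)).
L_src = 10·log₁₀(10^(56.2/10) − 10^(50.8/10)) = 10·log₁₀(296600) = 54.7 dB SPL.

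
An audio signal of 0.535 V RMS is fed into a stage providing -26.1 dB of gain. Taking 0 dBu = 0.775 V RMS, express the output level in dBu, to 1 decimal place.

Input level: 20·log₁₀(0.535/0.775) = -3.22 dBu.
Output: -3.22 − 26.1 = -29.3 dBu.

-29.3 dBu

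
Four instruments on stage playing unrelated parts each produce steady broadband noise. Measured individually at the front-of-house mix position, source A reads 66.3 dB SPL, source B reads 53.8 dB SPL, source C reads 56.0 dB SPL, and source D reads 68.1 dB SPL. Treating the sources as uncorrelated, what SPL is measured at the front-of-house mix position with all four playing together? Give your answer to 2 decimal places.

Add the sources as powers (linear), then convert back to dB:
L_total = 10·log₁₀(10^(66.3/10) + 10^(53.8/10) + 10^(56.0/10) + 10^(68.1/10)) = 10·log₁₀(11360000) = 70.55 dB SPL.

70.55 dB SPL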